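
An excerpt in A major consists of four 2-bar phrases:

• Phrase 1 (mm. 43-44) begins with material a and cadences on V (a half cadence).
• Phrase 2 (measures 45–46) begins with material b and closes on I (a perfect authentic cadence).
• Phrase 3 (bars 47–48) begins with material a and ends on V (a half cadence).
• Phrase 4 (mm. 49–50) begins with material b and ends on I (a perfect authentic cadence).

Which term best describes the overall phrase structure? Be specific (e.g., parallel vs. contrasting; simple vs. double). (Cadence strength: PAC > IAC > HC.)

repeated period

The cadence pattern HC–PAC–HC–PAC is weak–strong twice, and phrases 3–4 restate phrases 1–2: a period heard twice, not a double period (which would end weakly at phrase 2).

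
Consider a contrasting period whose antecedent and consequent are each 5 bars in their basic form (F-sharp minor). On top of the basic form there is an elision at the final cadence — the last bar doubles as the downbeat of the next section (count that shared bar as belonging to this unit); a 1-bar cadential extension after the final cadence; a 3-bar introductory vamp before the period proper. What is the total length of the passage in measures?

Basic contrasting period: 5 + 5 = 10 bars.
10 (basic form) + 1 (cadential extension) + 3 (introduction) = 14.
The elision shares a bar with the next section but does not change this unit's count.

14 measures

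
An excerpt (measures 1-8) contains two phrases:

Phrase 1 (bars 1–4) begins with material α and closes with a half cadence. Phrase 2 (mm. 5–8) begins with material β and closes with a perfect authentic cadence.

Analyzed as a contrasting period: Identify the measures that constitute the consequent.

measures 5–8

The antecedent is the phrase ending with the weaker cadence (half cadence, phrase 1) and the consequent the one ending more conclusively (perfect authentic cadence, phrase 2); the consequent is bars 5-8.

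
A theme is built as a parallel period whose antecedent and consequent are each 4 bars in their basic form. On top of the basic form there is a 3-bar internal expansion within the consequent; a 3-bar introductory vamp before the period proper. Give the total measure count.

Basic parallel period: 4 + 4 = 8 bars.
8 (basic form) + 3 (internal expansion) + 3 (introduction) = 14.

14 measures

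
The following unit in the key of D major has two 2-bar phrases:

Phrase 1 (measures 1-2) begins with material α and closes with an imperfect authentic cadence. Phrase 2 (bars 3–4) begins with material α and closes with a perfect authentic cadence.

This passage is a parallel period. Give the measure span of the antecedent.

measures 1–2

The antecedent is the phrase ending with the weaker cadence (imperfect authentic cadence, phrase 1) and the consequent the one ending more conclusively (perfect authentic cadence, phrase 2); the antecedent is measures 1–2.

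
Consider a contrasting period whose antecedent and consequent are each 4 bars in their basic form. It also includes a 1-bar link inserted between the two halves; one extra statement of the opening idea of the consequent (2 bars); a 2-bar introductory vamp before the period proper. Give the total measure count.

Basic contrasting period: 4 + 4 = 8 bars.
8 (basic form) + 1 (link) + 2 (extra statement) + 2 (introduction) = 13.

13 measures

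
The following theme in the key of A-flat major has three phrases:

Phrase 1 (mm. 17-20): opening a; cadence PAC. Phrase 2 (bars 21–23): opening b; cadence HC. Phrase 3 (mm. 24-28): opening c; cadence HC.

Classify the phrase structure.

The final phrase closes with a half cadence, which is not stronger than the preceding half cadence; the 3 phrases lack an overall antecedent–consequent design and so form a phrase group.

phrase group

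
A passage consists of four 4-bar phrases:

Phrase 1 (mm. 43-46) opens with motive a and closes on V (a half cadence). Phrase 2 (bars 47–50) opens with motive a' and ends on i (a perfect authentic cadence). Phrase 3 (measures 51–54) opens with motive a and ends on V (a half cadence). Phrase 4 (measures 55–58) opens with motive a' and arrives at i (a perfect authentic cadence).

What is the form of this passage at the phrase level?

The cadence pattern HC–PAC–HC–PAC is weak–strong twice, and phrases 3–4 restate phrases 1–2: a period heard twice, not a double period (which would end weakly at phrase 2).

repeated period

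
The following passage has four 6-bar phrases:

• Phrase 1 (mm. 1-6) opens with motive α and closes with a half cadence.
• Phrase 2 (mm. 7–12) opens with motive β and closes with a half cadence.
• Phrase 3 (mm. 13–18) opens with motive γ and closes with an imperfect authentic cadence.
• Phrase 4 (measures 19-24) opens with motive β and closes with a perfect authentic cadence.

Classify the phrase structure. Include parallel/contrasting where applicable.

Four phrases in two halves: the first half (mm. 1–12) ends with a half cadence, the second (bars 13–24) with a perfect authentic cadence — a large antecedent–consequent pair, i.e. a double period.
Phrase 3 begins with different material from phrase 1, making it contrasting.

contrasting double period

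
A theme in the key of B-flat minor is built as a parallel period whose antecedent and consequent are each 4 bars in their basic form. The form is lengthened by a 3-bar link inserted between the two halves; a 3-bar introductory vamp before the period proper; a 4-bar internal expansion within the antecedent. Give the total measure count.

18 measures

Basic parallel period: 4 + 4 = 8 bars.
8 (basic form) + 3 (link) + 3 (introduction) + 4 (internal expansion) = 18.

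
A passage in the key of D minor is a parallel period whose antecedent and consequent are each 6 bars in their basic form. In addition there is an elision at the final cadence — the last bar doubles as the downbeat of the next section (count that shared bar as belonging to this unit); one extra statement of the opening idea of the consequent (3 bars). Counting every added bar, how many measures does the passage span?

15 measures

Basic parallel period: 6 + 6 = 12 bars.
12 (basic form) + 3 (extra statement) = 15.
The elision shares a bar with the next section but does not change this unit's count.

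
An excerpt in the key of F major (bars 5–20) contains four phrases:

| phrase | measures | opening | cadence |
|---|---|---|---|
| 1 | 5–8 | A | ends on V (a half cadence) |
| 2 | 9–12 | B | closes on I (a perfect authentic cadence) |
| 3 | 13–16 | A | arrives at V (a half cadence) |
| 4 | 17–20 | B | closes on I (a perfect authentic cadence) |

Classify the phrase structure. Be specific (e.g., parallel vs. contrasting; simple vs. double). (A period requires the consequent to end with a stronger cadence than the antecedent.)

repeated period

The cadence pattern HC–PAC–HC–PAC is weak–strong twice, and phrases 3–4 restate phrases 1–2: a period heard twice, not a double period (which would end weakly at phrase 2).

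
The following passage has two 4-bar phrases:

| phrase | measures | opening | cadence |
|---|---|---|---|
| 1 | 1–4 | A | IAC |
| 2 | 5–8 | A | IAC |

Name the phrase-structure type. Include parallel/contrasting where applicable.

repeated phrase

Both phrases have the same opening (A) and the same cadence (imperfect authentic cadence): the second is a restatement, not a consequent, so this is a repeated phrase rather than a period.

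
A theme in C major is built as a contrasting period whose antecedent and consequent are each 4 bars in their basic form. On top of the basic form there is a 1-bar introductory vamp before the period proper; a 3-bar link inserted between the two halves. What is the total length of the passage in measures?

Basic contrasting period: 4 + 4 = 8 bars.
8 (basic form) + 1 (introduction) + 3 (link) = 12.

12 measures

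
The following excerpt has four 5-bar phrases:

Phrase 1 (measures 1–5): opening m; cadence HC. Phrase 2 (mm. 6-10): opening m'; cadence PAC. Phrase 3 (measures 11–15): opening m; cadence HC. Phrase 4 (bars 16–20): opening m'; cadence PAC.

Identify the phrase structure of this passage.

repeated period

The cadence pattern HC–PAC–HC–PAC is weak–strong twice, and phrases 3–4 restate phrases 1–2: a period heard twice, not a double period (which would end weakly at phrase 2).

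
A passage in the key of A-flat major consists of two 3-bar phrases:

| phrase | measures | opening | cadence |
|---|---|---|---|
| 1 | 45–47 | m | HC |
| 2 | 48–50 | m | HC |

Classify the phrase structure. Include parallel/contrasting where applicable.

repeated phrase

Both phrases have the same opening (m) and the same cadence (half cadence): the second is a restatement, not a consequent, so this is a repeated phrase rather than a period.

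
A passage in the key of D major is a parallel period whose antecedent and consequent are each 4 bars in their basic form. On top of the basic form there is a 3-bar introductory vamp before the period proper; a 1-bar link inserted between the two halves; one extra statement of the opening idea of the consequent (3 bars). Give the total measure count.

Basic parallel period: 4 + 4 = 8 bars.
8 (basic form) + 3 (introduction) + 1 (link) + 3 (extra statement) = 15.

15 measures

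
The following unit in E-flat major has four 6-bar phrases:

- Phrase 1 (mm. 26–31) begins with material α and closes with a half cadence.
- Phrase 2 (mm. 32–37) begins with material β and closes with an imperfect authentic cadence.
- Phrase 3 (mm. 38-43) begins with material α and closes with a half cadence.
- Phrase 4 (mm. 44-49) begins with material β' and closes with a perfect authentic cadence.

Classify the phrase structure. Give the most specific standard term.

parallel double period

Four phrases in two halves: the first half (mm. 26–37) ends with an imperfect authentic cadence, the second (measures 38–49) with a perfect authentic cadence — a large antecedent–consequent pair, i.e. a double period.
Phrase 3 begins with the same material as phrase 1, making it parallel.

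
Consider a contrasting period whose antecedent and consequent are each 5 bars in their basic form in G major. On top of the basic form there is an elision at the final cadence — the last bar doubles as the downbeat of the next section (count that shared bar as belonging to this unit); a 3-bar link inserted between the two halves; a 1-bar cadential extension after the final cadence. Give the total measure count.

Basic contrasting period: 5 + 5 = 10 bars.
10 (basic form) + 3 (link) + 1 (cadential extension) = 14.
The elision shares a bar with the next section but does not change this unit's count.

14 measures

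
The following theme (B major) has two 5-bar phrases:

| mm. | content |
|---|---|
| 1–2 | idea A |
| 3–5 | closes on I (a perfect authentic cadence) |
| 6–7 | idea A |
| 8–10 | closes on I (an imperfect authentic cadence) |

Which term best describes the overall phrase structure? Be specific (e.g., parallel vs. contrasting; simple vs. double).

phrase group

The second phrase closes with an imperfect authentic cadence, which is not stronger than the first phrase's perfect authentic cadence; without a weak→strong cadential pair there is no antecedent–consequent relationship, so this is a phrase group rather than a period.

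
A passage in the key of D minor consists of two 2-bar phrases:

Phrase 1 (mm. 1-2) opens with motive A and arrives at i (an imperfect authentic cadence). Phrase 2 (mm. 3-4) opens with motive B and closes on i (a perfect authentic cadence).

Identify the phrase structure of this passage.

Phrase 1 ends with an imperfect authentic cadence (weaker) and phrase 2 with a perfect authentic cadence (stronger): antecedent + consequent = a period.
The two phrases open with different material (A / B), so the period is contrasting.

contrasting period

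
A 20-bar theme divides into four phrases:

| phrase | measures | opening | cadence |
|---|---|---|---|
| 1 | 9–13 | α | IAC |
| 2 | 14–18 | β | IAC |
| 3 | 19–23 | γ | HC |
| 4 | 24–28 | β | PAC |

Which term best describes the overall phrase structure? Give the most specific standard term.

Four phrases in two halves: the first half (bars 9–18) ends with an imperfect authentic cadence, the second (bars 19-28) with a perfect authentic cadence — a large antecedent–consequent pair, i.e. a double period.
Phrase 3 begins with different material from phrase 1, making it contrasting.

contrasting double period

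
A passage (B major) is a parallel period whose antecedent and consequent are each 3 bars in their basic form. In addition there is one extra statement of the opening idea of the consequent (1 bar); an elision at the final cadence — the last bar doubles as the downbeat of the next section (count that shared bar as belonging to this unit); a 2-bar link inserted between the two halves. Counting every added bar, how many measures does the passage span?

Basic parallel period: 3 + 3 = 6 bars.
6 (basic form) + 1 (extra statement) + 2 (link) = 9.
The elision shares a bar with the next section but does not change this unit's count.

9 measures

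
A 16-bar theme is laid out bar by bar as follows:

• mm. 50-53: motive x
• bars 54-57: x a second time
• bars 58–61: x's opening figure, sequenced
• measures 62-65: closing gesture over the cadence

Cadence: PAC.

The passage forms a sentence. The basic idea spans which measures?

measures 50–53

The presentation of a sentence is the basic idea (measures 50–53) plus its repetition (bars 54–57); the basic idea is therefore mm. 50-53.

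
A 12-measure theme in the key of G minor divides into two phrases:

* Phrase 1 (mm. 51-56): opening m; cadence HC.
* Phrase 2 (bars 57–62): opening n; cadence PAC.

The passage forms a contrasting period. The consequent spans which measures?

The antecedent is the phrase ending with the weaker cadence (half cadence, phrase 1) and the consequent the one ending more conclusively (perfect authentic cadence, phrase 2); the consequent is bars 57–62.

measures 57–62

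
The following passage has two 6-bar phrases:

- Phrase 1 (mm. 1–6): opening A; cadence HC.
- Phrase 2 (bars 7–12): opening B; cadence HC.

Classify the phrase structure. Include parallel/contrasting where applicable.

The second phrase closes with a half cadence, which is not stronger than the first phrase's half cadence; without a weak→strong cadential pair there is no antecedent–consequent relationship, so this is a phrase group rather than a period.

phrase group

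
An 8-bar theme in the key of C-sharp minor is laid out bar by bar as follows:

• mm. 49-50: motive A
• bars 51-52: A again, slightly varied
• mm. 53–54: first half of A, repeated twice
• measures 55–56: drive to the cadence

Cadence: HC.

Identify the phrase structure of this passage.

Basic idea (mm. 49–50) + its repetition (mm. 51–52) form the presentation; fragmentation and cadence (bars 53–56) form the continuation — the 8-bar whole is a sentence.

sentence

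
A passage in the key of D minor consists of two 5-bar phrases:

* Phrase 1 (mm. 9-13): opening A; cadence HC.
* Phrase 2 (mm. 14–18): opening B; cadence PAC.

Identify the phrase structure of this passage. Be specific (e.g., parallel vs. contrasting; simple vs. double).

contrasting period

Phrase 1 ends with a half cadence (weaker) and phrase 2 with a perfect authentic cadence (stronger): antecedent + consequent = a period.
The two phrases open with different material (A / B), so the period is contrasting.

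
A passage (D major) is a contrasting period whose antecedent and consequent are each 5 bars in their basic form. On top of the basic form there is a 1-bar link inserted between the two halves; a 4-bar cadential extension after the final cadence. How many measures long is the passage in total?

Basic contrasting period: 5 + 5 = 10 bars.
10 (basic form) + 1 (link) + 4 (cadential extension) = 15.

15 measures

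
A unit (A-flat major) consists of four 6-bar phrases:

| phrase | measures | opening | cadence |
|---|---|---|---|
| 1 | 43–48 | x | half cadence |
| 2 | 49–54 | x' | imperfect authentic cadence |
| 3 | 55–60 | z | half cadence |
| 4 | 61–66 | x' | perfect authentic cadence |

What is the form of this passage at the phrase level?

Four phrases in two halves: the first half (measures 43–54) ends with an imperfect authentic cadence, the second (mm. 55–66) with a perfect authentic cadence — a large antecedent–consequent pair, i.e. a double period.
Phrase 3 begins with different material from phrase 1, making it contrasting.

contrasting double period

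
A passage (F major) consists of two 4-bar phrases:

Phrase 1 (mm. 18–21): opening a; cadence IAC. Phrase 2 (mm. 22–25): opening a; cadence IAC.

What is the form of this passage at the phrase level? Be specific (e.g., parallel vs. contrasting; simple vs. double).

Both phrases have the same opening (a) and the same cadence (imperfect authentic cadence): the second is a restatement, not a consequent, so this is a repeated phrase rather than a period.

repeated phrase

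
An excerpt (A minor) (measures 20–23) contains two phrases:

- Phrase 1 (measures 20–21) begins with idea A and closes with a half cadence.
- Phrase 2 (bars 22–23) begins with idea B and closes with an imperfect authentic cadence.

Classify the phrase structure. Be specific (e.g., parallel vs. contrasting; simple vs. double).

Phrase 1 ends with a half cadence (weaker) and phrase 2 with an imperfect authentic cadence (stronger): antecedent + consequent = a period.
The two phrases open with different material (A / B), so the period is contrasting.

contrasting period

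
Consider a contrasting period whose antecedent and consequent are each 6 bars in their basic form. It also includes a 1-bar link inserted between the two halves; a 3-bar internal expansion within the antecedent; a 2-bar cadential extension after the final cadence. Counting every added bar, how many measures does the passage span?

Basic contrasting period: 6 + 6 = 12 bars.
12 (basic form) + 1 (link) + 3 (internal expansion) + 2 (cadential extension) = 18.

18 measures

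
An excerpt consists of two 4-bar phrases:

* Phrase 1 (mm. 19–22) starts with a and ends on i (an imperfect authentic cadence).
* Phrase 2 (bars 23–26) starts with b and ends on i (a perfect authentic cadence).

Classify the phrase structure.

contrasting period

Phrase 1 ends with an imperfect authentic cadence (weaker) and phrase 2 with a perfect authentic cadence (stronger): antecedent + consequent = a period.
The two phrases open with different material (a / b), so the period is contrasting.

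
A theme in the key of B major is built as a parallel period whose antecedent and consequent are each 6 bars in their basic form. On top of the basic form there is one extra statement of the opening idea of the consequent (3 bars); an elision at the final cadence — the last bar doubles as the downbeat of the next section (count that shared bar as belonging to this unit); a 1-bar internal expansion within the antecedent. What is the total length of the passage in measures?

16 measures

Basic parallel period: 6 + 6 = 12 bars.
12 (basic form) + 3 (extra statement) + 1 (internal expansion) = 16.
The elision shares a bar with the next section but does not change this unit's count.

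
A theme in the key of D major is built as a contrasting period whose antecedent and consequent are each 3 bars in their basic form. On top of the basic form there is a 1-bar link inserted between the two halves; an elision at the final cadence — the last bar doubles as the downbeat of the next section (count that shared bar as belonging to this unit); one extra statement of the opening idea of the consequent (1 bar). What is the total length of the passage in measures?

8 measures

Basic contrasting period: 3 + 3 = 6 bars.
6 (basic form) + 1 (link) + 1 (extra statement) = 8.
The elision shares a bar with the next section but does not change this unit's count.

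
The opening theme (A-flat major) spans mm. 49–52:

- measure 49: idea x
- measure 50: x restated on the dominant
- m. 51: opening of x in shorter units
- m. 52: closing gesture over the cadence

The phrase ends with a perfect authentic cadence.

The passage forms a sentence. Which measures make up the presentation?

measures 49–50

The presentation of a sentence is the basic idea (bar 49) plus its repetition (m. 50); the presentation is therefore mm. 49–50.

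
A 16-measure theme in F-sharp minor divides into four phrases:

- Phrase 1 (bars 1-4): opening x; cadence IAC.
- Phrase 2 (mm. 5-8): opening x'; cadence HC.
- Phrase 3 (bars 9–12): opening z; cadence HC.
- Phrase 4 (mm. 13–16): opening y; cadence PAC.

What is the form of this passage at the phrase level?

contrasting double period

Four phrases in two halves: the first half (mm. 1-8) ends with a half cadence, the second (bars 9–16) with a perfect authentic cadence — a large antecedent–consequent pair, i.e. a double period.
Phrase 3 begins with different material from phrase 1, making it contrasting.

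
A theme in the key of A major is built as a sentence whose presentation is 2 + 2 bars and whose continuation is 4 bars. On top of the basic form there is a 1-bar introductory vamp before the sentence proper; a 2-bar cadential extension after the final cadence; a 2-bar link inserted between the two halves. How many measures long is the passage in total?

13 measures

Basic sentence: 2 + 2 + 4 = 8 bars.
8 (basic form) + 1 (introduction) + 2 (cadential extension) + 2 (link) = 13.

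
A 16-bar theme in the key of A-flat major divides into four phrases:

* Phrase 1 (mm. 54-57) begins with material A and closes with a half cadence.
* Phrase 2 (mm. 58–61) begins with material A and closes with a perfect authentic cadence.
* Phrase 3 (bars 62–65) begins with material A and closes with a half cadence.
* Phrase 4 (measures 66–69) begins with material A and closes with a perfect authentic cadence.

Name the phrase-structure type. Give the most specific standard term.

The cadence pattern HC–PAC–HC–PAC is weak–strong twice, and phrases 3–4 restate phrases 1–2: a period heard twice, not a double period (which would end weakly at phrase 2).

repeated period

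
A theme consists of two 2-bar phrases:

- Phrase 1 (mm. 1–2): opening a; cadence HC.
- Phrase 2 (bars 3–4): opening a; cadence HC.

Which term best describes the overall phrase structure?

Both phrases have the same opening (a) and the same cadence (half cadence): the second is a restatement, not a consequent, so this is a repeated phrase rather than a period.

repeated phrase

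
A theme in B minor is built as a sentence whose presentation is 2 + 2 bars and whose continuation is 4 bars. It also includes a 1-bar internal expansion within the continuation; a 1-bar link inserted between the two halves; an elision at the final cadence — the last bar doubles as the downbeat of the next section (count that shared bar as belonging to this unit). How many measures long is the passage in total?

10 measures

Basic sentence: 2 + 2 + 4 = 8 bars.
8 (basic form) + 1 (internal expansion) + 1 (link) = 10.
The elision shares a bar with the next section but does not change this unit's count.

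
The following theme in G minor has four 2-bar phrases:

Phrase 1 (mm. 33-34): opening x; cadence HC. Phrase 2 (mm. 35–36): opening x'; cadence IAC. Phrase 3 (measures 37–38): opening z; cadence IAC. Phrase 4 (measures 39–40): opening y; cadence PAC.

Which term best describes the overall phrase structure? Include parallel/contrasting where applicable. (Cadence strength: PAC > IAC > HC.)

contrasting double period

Four phrases in two halves: the first half (mm. 33–36) ends with an imperfect authentic cadence, the second (measures 37-40) with a perfect authentic cadence — a large antecedent–consequent pair, i.e. a double period.
Phrase 3 begins with different material from phrase 1, making it contrasting.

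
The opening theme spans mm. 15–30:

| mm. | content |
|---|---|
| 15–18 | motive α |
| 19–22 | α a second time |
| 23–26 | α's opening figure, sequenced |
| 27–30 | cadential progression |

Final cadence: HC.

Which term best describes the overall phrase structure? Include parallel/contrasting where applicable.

sentence

Basic idea (mm. 15–18) + its repetition (measures 19-22) form the presentation; fragmentation and cadence (bars 23-30) form the continuation — the 16-bar whole is a sentence.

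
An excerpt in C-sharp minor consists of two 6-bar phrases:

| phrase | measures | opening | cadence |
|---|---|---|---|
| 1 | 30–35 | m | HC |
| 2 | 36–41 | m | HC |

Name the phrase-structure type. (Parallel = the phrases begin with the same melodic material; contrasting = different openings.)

Both phrases have the same opening (m) and the same cadence (half cadence): the second is a restatement, not a consequent, so this is a repeated phrase rather than a period.

repeated phrase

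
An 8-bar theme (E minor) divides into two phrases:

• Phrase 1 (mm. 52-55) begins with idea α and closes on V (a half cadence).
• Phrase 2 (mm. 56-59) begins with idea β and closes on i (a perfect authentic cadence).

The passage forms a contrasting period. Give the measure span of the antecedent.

The phrase ending with the weaker cadence (half cadence) is the antecedent; the one ending more conclusively (perfect authentic cadence) is the consequent. The antecedent is measures 52–55.

measures 52–55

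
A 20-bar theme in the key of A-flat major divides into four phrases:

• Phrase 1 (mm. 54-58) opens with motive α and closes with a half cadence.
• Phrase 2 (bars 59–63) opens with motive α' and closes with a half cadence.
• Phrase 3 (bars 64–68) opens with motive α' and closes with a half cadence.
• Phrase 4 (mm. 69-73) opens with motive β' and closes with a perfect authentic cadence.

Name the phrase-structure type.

Four phrases in two halves: the first half (measures 54-63) ends with a half cadence, the second (mm. 64-73) with a perfect authentic cadence — a large antecedent–consequent pair, i.e. a double period.
Phrase 3 begins with the same material as phrase 1, making it parallel.

parallel double period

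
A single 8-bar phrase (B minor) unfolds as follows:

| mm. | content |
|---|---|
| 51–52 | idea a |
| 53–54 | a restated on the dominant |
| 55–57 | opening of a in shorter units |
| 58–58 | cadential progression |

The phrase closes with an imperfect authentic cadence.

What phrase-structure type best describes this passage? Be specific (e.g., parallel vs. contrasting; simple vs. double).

sentence

Basic idea (mm. 51-52) + its repetition (measures 53–54) form the presentation; fragmentation and cadence (measures 55–58) form the continuation — the 8-bar whole is a sentence.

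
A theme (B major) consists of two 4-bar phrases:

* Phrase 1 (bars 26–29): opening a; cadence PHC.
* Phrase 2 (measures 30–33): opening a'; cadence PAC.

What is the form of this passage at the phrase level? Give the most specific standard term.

Phrase 1 ends with a Phrygian half cadence (weaker) and phrase 2 with a perfect authentic cadence (stronger): antecedent + consequent = a period.
The two phrases open with the same material (a / a'), so the period is parallel.

parallel period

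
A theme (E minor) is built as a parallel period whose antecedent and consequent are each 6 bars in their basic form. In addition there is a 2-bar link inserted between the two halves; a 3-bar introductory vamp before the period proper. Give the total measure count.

17 measures

Basic parallel period: 6 + 6 = 12 bars.
12 (basic form) + 2 (link) + 3 (introduction) = 17.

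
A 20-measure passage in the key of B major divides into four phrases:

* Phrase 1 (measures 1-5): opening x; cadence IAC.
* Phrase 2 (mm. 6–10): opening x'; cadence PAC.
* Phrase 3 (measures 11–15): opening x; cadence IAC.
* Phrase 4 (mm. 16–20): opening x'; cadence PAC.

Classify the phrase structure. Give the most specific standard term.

repeated period

The cadence pattern IAC–PAC–IAC–PAC is weak–strong twice, and phrases 3–4 restate phrases 1–2: a period heard twice, not a double period (which would end weakly at phrase 2).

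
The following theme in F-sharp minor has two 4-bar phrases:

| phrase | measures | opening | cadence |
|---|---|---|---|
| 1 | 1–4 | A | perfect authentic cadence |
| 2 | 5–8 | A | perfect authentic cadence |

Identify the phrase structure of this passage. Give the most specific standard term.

repeated phrase

Both phrases have the same opening (A) and the same cadence (perfect authentic cadence): the second is a restatement, not a consequent, so this is a repeated phrase rather than a period.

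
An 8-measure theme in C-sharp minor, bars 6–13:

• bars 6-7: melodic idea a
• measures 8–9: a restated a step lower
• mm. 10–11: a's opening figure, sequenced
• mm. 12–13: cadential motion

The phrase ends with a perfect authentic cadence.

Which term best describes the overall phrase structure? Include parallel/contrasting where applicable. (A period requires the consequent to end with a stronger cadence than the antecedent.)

Basic idea (measures 6–7) + its repetition (mm. 8–9) form the presentation; fragmentation and cadence (measures 10–13) form the continuation — the 8-bar whole is a sentence.

sentence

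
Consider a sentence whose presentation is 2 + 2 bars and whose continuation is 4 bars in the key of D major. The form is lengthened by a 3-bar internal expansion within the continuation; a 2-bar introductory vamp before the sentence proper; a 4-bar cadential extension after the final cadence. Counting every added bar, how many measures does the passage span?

17 measures

Basic sentence: 2 + 2 + 4 = 8 bars.
8 (basic form) + 3 (internal expansion) + 2 (introduction) + 4 (cadential extension) = 17.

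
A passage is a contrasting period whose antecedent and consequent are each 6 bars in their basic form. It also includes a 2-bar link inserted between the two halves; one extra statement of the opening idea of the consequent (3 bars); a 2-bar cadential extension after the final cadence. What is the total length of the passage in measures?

19 measures

Basic contrasting period: 6 + 6 = 12 bars.
12 (basic form) + 2 (link) + 3 (extra statement) + 2 (cadential extension) = 19.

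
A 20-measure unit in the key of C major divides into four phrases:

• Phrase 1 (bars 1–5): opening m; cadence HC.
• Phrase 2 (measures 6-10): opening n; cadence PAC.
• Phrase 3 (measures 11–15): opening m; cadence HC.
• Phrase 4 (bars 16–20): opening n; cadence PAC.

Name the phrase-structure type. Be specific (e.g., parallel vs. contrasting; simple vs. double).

repeated period

The cadence pattern HC–PAC–HC–PAC is weak–strong twice, and phrases 3–4 restate phrases 1–2: a period heard twice, not a double period (which would end weakly at phrase 2).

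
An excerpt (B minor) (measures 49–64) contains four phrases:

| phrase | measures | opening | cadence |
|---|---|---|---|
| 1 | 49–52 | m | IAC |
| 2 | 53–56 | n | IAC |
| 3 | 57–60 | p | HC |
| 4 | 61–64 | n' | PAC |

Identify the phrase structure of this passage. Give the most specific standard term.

contrasting double period

Four phrases in two halves: the first half (bars 49–56) ends with an imperfect authentic cadence, the second (mm. 57–64) with a perfect authentic cadence — a large antecedent–consequent pair, i.e. a double period.
Phrase 3 begins with different material from phrase 1, making it contrasting.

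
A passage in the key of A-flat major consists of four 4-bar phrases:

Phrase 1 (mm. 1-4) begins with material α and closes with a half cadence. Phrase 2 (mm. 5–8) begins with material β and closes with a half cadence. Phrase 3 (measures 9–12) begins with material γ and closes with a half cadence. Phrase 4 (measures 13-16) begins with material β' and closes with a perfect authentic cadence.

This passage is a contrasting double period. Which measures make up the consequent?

In a double period the four phrases pair into a large antecedent (phrases 1–2, ending half cadence) and a large consequent (phrases 3–4, ending perfect authentic cadence). The consequent spans mm. 9–16.

measures 9–16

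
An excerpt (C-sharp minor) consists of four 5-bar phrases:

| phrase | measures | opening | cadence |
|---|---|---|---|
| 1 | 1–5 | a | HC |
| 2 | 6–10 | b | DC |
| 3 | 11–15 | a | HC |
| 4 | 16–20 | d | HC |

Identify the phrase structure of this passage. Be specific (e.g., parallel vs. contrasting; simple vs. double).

phrase group

Phrase 4 ends with a half cadence, no stronger than phrase 2's deceptive cadence, so the four phrases do not form a double period; nor do phrases 3–4 duplicate 1–2, so it is not a repeated period. With no phrase reaching a conclusive cadence, the passage is a phrase group.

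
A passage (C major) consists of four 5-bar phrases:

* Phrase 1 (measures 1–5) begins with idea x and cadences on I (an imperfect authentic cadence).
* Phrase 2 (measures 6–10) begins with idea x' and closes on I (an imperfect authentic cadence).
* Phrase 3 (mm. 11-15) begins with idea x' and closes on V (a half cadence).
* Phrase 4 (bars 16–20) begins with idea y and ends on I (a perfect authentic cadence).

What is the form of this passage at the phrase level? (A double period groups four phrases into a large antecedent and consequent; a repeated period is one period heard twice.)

Four phrases in two halves: the first half (mm. 1–10) ends with an imperfect authentic cadence, the second (mm. 11–20) with a perfect authentic cadence — a large antecedent–consequent pair, i.e. a double period.
Phrase 3 begins with the same material as phrase 1, making it parallel.

parallel double period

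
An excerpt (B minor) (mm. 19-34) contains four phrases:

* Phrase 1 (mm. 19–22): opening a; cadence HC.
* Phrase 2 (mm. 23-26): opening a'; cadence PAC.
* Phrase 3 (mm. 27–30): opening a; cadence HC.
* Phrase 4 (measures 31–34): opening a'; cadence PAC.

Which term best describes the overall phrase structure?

repeated period

The cadence pattern HC–PAC–HC–PAC is weak–strong twice, and phrases 3–4 restate phrases 1–2: a period heard twice, not a double period (which would end weakly at phrase 2).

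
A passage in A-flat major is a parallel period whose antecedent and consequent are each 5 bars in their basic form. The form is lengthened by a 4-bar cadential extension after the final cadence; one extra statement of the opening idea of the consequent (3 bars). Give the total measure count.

Basic parallel period: 5 + 5 = 10 bars.
10 (basic form) + 4 (cadential extension) + 3 (extra statement) = 17.

17 measures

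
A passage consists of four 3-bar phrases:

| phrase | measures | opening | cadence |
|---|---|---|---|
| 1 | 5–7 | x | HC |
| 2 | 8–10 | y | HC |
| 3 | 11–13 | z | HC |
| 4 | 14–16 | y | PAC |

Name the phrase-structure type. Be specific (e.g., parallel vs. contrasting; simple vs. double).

Four phrases in two halves: the first half (measures 5-10) ends with a half cadence, the second (mm. 11–16) with a perfect authentic cadence — a large antecedent–consequent pair, i.e. a double period.
Phrase 3 begins with different material from phrase 1, making it contrasting.

contrasting double period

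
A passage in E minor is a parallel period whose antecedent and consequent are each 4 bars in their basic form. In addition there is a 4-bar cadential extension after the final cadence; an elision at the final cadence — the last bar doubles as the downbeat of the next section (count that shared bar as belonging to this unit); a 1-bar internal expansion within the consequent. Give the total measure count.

13 measures

Basic parallel period: 4 + 4 = 8 bars.
8 (basic form) + 4 (cadential extension) + 1 (internal expansion) = 13.
The elision shares a bar with the next section but does not change this unit's count.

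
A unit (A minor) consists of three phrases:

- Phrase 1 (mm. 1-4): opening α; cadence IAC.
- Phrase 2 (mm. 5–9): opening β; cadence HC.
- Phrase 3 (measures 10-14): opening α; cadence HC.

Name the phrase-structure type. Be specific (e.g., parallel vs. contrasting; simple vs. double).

The final phrase closes with a half cadence, which is not stronger than the preceding half cadence; the 3 phrases lack an overall antecedent–consequent design and so form a phrase group.

phrase group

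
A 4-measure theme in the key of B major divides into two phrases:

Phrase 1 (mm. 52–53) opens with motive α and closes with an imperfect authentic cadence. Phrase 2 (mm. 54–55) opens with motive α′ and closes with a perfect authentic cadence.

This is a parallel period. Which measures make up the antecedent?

The phrase ending with the weaker cadence (imperfect authentic cadence) is the antecedent; the one ending more conclusively (perfect authentic cadence) is the consequent. The antecedent is measures 52–53.

measures 52–53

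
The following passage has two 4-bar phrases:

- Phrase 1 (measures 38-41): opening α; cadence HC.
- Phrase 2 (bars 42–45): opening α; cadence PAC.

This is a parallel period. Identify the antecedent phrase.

The phrase ending with the weaker cadence (half cadence) is the antecedent; the one ending more conclusively (perfect authentic cadence) is the consequent. The antecedent is phrase 1.

phrase 1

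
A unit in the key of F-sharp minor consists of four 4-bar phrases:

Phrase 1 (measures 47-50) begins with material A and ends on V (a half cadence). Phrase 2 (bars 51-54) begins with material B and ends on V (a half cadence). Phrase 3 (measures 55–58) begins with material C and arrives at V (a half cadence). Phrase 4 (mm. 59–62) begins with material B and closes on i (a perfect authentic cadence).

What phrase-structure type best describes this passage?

contrasting double period

Four phrases in two halves: the first half (bars 47–54) ends with a half cadence, the second (mm. 55–62) with a perfect authentic cadence — a large antecedent–consequent pair, i.e. a double period.
Phrase 3 begins with different material from phrase 1, making it contrasting.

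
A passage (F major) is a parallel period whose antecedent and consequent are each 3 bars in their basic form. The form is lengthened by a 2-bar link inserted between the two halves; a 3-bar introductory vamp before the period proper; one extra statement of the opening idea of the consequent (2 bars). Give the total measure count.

Basic parallel period: 3 + 3 = 6 bars.
6 (basic form) + 2 (link) + 3 (introduction) + 2 (extra statement) = 13.

13 measures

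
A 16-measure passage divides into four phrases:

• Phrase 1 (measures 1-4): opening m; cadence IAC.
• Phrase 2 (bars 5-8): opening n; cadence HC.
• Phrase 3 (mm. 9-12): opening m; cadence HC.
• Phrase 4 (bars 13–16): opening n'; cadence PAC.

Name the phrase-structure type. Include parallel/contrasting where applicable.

parallel double period

Four phrases in two halves: the first half (bars 1-8) ends with a half cadence, the second (measures 9-16) with a perfect authentic cadence — a large antecedent–consequent pair, i.e. a double period.
Phrase 3 begins with the same material as phrase 1, making it parallel.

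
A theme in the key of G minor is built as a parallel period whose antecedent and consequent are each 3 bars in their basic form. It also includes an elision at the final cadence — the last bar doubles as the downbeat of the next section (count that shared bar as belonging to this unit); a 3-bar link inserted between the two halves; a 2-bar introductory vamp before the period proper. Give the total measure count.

11 measures

Basic parallel period: 3 + 3 = 6 bars.
6 (basic form) + 3 (link) + 2 (introduction) = 11.
The elision shares a bar with the next section but does not change this unit's count.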